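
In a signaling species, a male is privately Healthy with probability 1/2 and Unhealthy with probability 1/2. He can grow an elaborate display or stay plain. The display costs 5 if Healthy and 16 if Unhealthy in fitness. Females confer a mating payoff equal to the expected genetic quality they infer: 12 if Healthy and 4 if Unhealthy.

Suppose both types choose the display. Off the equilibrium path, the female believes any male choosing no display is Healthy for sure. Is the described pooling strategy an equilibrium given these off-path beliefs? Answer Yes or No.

No

On path, the female holds the prior and pays 1/2·12 + 1/2·4 = 8. Off path (no display), believing Healthy, it pays 12.
Healthy: the display nets 8 − 5 = 3; no display nets 12. Healthy would deviate.
Unhealthy: the display nets 8 − 16 = -8; no display nets 12. Unhealthy would deviate.
A type deviates, so pooling fails.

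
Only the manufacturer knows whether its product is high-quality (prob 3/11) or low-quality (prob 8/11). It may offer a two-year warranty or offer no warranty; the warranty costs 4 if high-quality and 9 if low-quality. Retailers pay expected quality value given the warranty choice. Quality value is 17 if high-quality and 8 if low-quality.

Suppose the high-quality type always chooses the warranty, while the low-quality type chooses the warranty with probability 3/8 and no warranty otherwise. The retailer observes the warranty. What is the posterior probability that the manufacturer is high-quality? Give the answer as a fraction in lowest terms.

P(the warranty) = (3/11)·1 + (8/11)·(3/8) = 6/11.
By Bayes' rule, P(high-quality | the warranty) = (3/11) / (6/11) = 1/2.

1/2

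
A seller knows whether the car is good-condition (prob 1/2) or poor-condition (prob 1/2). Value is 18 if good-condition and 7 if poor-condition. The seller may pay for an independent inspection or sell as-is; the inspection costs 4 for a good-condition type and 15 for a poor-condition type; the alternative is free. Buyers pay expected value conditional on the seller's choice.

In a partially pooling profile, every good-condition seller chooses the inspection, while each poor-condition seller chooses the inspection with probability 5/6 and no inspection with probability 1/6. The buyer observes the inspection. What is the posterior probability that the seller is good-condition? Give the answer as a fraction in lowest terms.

P(the inspection) = (1/2)·1 + (1/2)·(5/6) = 11/12.
By Bayes' rule, P(good-condition | the inspection) = (1/2) / (11/12) = 6/11.

6/11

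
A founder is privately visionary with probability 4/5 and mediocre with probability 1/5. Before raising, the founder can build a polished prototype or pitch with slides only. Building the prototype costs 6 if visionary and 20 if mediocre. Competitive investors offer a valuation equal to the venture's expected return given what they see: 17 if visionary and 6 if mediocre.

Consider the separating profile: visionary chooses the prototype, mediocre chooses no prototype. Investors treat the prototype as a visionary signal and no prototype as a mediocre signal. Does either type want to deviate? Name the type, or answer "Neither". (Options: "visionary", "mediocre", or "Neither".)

The prototype pays 17; no prototype pays 6.
visionary: assigned the prototype, nets 17 − 6 = 11; deviating to no prototype nets 6.
mediocre: assigned no prototype, nets 6; deviating to the prototype nets 17 − 20 = -3.
Both types strictly prefer their assigned action; no profitable deviation.

Neither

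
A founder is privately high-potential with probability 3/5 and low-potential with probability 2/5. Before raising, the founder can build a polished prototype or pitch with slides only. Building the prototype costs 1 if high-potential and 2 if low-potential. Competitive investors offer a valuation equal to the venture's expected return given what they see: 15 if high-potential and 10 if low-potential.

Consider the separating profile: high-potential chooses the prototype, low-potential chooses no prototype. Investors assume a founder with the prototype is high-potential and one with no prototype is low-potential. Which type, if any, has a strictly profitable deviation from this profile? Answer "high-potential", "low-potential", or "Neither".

The prototype pays 15; no prototype pays 10.
high-potential: assigned the prototype, nets 15 − 1 = 14; deviating to no prototype nets 10.
low-potential: assigned no prototype, nets 10; deviating to the prototype nets 15 − 2 = 13.
The low-potential type gains 3 by deviating.

low-potential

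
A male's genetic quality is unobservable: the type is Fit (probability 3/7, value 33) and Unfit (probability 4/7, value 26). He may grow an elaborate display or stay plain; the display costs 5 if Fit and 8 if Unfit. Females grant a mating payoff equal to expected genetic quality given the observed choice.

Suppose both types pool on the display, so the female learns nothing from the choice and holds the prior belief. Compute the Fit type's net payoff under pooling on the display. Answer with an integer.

Pooled mating payoff = 3/7·33 + 4/7·26 = 29.
Fit pays cost 5 for the display, so net payoff = 29 − 5 = 24.

24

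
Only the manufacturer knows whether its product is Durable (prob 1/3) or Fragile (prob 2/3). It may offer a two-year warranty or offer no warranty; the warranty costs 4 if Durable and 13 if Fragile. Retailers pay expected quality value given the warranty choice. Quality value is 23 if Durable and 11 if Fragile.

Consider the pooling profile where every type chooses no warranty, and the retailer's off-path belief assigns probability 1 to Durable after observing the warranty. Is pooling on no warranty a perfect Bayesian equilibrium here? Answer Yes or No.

On path, the retailer holds the prior and pays 1/3·23 + 2/3·11 = 15. Off path (the warranty), believing Durable, it pays 23.
Durable: no warranty nets 15; the warranty nets 23 − 4 = 19. Durable would deviate.
Fragile: no warranty nets 15; the warranty nets 23 − 13 = 10. Fragile stays.
A type deviates, so pooling fails.

No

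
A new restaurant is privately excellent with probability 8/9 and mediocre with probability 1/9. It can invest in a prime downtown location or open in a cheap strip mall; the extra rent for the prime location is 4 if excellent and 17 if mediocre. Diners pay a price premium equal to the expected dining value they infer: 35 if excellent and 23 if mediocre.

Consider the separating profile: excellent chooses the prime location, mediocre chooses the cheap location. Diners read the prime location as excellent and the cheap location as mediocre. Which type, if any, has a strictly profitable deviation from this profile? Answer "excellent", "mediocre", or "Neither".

Neither

The prime location pays 35; the cheap location pays 23.
excellent: assigned the prime location, nets 35 − 4 = 31; deviating to the cheap location nets 23.
mediocre: assigned the cheap location, nets 23; deviating to the prime location nets 35 − 17 = 18.
Both types strictly prefer their assigned action; no profitable deviation.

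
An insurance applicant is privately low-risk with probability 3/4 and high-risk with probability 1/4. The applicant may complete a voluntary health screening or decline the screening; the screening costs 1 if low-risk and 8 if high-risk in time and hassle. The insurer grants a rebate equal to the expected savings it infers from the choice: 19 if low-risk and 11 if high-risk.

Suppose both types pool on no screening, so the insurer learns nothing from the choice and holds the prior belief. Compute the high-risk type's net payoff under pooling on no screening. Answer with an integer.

17

Pooled rebate = 3/4·19 + 1/4·11 = 17.
high-risk pays no cost for no screening, so net payoff = 17.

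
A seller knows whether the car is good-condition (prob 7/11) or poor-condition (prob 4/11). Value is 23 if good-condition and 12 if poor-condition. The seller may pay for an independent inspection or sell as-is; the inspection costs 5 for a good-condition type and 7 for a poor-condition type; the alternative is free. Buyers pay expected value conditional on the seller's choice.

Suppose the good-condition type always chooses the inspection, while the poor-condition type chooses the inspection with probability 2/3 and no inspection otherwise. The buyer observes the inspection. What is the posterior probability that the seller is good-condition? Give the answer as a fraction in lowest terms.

21/29

P(the inspection) = (7/11)·1 + (4/11)·(2/3) = 29/33.
By Bayes' rule, P(good-condition | the inspection) = (7/11) / (29/33) = 21/29.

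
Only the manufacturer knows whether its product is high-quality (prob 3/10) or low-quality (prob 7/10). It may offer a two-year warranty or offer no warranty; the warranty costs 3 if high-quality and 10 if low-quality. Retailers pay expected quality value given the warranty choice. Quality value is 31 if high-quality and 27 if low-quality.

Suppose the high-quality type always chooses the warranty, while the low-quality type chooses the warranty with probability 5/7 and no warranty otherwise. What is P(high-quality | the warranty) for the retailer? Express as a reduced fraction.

3/8

P(the warranty) = (3/10)·1 + (7/10)·(5/7) = 4/5.
By Bayes' rule, P(high-quality | the warranty) = (3/10) / (4/5) = 3/8.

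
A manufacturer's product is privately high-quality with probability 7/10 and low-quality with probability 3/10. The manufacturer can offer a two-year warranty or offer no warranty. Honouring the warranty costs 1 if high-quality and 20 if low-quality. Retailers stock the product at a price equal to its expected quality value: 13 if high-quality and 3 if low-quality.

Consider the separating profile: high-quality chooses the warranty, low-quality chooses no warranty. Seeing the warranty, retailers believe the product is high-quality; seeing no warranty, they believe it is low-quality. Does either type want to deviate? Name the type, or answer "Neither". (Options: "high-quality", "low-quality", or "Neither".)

Neither

The warranty pays 13; no warranty pays 3.
high-quality: assigned the warranty, nets 13 − 1 = 12; deviating to no warranty nets 3.
low-quality: assigned no warranty, nets 3; deviating to the warranty nets 13 − 20 = -7.
Both types strictly prefer their assigned action; no profitable deviation.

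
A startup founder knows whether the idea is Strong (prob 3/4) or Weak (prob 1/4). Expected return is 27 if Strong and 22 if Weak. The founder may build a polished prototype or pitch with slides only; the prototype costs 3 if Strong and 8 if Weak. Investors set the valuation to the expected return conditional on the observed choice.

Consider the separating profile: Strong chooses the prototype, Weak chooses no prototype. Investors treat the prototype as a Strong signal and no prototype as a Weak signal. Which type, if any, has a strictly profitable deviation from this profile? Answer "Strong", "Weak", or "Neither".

The prototype pays 27; no prototype pays 22.
Strong: assigned the prototype, nets 27 − 3 = 24; deviating to no prototype nets 22.
Weak: assigned no prototype, nets 22; deviating to the prototype nets 27 − 8 = 19.
Both types strictly prefer their assigned action; no profitable deviation.

Neither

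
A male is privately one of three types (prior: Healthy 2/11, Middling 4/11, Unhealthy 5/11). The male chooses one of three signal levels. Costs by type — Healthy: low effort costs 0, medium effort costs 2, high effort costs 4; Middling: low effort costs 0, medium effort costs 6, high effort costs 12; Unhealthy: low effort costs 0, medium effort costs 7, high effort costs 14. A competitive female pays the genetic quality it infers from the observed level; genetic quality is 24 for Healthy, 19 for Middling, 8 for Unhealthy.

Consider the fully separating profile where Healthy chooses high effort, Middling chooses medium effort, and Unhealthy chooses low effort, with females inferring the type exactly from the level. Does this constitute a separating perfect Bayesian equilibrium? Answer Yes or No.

Separating mating payoffs: high effort → 24, medium effort → 19, low effort → 8.
Healthy (assigned high effort): low effort: 8 − 0 = 8; medium effort: 19 − 2 = 17; high effort: 24 − 4 = 20. Healthy stays.
Middling (assigned medium effort): low effort: 8 − 0 = 8; medium effort: 19 − 6 = 13; high effort: 24 − 12 = 12. Middling stays.
Unhealthy (assigned low effort): low effort: 8 − 0 = 8; medium effort: 19 − 7 = 12; high effort: 24 − 14 = 10. Unhealthy prefers medium effort.
At least one type deviates; the separating profile fails.

No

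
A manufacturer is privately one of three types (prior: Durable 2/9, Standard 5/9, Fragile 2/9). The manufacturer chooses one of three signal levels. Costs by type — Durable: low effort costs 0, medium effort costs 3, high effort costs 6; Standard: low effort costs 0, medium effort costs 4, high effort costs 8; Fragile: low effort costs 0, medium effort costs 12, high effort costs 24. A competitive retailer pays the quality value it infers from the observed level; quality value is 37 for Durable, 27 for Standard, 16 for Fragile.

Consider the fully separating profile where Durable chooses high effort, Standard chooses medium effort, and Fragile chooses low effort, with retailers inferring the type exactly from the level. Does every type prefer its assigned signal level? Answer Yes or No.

Separating prices: high effort → 37, medium effort → 27, low effort → 16.
Durable (assigned high effort): low effort: 16 − 0 = 16; medium effort: 27 − 3 = 24; high effort: 37 − 6 = 31. Durable stays.
Standard (assigned medium effort): low effort: 16 − 0 = 16; medium effort: 27 − 4 = 23; high effort: 37 − 8 = 29. Standard prefers high effort.
Fragile (assigned low effort): low effort: 16 − 0 = 16; medium effort: 27 − 12 = 15; high effort: 37 − 24 = 13. Fragile stays.
At least one type deviates; the separating profile fails.

No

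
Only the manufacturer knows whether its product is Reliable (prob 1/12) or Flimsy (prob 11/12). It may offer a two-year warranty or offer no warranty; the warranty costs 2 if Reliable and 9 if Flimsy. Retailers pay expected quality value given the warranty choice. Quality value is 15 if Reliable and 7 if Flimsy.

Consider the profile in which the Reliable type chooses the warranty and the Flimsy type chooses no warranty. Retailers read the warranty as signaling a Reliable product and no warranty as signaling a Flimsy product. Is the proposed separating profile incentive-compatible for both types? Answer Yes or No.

Under these beliefs, the warranty earns price 15 and no warranty earns price 7.
Reliable: the warranty nets 15 − 2 = 13; no warranty nets 7. Reliable prefers the warranty.
Flimsy: the warranty nets 15 − 9 = 6; no warranty nets 7. Flimsy prefers no warranty.
Neither type deviates, so the separating profile is an equilibrium.

Yes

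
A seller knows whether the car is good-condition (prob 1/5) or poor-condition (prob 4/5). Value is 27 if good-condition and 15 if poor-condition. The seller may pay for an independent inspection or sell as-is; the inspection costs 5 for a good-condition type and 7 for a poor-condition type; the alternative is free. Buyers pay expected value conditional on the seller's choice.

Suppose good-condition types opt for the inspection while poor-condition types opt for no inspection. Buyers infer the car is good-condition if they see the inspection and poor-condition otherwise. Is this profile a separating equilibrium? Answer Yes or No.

Under these beliefs, the inspection earns price 27 and no inspection earns price 15.
good-condition: the inspection nets 27 − 5 = 22; no inspection nets 15. good-condition prefers the inspection.
poor-condition: the inspection nets 27 − 7 = 20; no inspection nets 15. poor-condition would deviate to the inspection.
poor-condition has a profitable deviation, so the profile is not an equilibrium.

No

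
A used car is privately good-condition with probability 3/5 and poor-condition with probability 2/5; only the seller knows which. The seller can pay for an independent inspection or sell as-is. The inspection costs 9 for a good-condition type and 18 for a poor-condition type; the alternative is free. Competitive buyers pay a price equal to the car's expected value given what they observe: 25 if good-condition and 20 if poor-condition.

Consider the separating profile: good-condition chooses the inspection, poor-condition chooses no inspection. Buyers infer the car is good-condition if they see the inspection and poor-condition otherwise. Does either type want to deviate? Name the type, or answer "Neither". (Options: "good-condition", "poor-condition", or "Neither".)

The inspection pays 25; no inspection pays 20.
good-condition: assigned the inspection, nets 25 − 9 = 16; deviating to no inspection nets 20.
poor-condition: assigned no inspection, nets 20; deviating to the inspection nets 25 − 18 = 7.
The good-condition type gains 4 by deviating.

good-condition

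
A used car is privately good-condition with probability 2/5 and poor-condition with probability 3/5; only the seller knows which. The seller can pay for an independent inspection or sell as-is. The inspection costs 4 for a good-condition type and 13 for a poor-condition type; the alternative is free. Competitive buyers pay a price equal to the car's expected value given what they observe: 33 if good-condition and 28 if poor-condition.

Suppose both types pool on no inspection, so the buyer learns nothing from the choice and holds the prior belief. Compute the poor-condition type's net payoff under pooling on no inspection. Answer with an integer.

30

Pooled price = 2/5·33 + 3/5·28 = 30.
poor-condition pays no cost for no inspection, so net payoff = 30.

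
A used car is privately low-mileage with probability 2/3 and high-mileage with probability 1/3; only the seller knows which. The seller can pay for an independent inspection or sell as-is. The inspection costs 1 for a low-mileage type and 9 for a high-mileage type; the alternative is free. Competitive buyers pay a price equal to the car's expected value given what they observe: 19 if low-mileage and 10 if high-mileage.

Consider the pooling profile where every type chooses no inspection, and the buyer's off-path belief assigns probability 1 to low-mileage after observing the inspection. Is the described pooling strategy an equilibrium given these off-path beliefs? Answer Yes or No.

No

On path, the buyer holds the prior and pays 2/3·19 + 1/3·10 = 16. Off path (the inspection), believing low-mileage, it pays 19.
low-mileage: no inspection nets 16; the inspection nets 19 − 1 = 18. low-mileage would deviate.
high-mileage: no inspection nets 16; the inspection nets 19 − 9 = 10. high-mileage stays.
A type deviates, so pooling fails.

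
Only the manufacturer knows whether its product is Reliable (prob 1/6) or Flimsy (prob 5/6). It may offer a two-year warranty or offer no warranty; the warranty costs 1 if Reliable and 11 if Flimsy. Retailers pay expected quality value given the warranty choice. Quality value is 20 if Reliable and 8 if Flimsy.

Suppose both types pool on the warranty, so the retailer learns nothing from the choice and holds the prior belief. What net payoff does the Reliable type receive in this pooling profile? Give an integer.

Pooled price = 1/6·20 + 5/6·8 = 10.
Reliable pays cost 1 for the warranty, so net payoff = 10 − 1 = 9.

9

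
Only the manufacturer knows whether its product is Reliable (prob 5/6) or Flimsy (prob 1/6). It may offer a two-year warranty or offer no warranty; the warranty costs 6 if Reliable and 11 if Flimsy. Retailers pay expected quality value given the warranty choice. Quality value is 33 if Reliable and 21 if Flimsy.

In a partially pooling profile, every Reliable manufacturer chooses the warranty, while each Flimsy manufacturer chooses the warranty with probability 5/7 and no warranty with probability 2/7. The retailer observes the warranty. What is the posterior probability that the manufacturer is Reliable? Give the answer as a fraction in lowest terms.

P(the warranty) = (5/6)·1 + (1/6)·(5/7) = 20/21.
By Bayes' rule, P(Reliable | the warranty) = (5/6) / (20/21) = 7/8.

7/8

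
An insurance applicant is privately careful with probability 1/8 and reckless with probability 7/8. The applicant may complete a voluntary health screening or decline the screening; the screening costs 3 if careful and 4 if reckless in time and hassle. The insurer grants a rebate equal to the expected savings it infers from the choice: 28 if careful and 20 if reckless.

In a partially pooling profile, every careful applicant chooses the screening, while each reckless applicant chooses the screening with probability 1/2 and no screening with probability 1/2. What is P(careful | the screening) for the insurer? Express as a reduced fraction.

2/9

P(the screening) = (1/8)·1 + (7/8)·(1/2) = 9/16.
By Bayes' rule, P(careful | the screening) = (1/8) / (9/16) = 2/9.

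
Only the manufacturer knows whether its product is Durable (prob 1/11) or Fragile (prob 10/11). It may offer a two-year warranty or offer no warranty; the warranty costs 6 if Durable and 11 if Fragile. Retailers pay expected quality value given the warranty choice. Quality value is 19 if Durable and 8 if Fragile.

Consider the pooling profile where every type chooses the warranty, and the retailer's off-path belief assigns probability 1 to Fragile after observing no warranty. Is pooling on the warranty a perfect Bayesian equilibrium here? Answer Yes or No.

No

On path, the retailer holds the prior and pays 1/11·19 + 10/11·8 = 9. Off path (no warranty), believing Fragile, it pays 8.
Durable: the warranty nets 9 − 6 = 3; no warranty nets 8. Durable would deviate.
Fragile: the warranty nets 9 − 11 = -2; no warranty nets 8. Fragile would deviate.
A type deviates, so pooling fails.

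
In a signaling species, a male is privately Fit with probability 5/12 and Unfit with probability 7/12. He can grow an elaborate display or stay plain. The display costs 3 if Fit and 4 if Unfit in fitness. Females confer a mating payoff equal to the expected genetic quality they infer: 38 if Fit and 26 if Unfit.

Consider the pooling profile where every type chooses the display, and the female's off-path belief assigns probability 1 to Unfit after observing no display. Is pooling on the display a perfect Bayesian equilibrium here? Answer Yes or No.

Yes

On path, the female holds the prior and pays 5/12·38 + 7/12·26 = 31. Off path (no display), believing Unfit, it pays 26.
Fit: the display nets 31 − 3 = 28; no display nets 26. Fit stays.
Unfit: the display nets 31 − 4 = 27; no display nets 26. Unfit stays.
No type deviates, so pooling is sustained.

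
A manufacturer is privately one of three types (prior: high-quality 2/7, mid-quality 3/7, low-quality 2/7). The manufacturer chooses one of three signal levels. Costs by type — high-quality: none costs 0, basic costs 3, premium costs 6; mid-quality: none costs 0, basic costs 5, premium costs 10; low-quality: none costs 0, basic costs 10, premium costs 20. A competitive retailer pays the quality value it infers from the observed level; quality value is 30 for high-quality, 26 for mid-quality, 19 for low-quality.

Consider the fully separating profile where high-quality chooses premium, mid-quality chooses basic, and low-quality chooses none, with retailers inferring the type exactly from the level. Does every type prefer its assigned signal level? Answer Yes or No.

Yes

Separating prices: premium → 30, basic → 26, none → 19.
high-quality (assigned premium): none: 19 − 0 = 19; basic: 26 − 3 = 23; premium: 30 − 6 = 24. high-quality stays.
mid-quality (assigned basic): none: 19 − 0 = 19; basic: 26 − 5 = 21; premium: 30 − 10 = 20. mid-quality stays.
low-quality (assigned none): none: 19 − 0 = 19; basic: 26 − 10 = 16; premium: 30 − 20 = 10. low-quality stays.
Every type prefers its assigned level; separation holds.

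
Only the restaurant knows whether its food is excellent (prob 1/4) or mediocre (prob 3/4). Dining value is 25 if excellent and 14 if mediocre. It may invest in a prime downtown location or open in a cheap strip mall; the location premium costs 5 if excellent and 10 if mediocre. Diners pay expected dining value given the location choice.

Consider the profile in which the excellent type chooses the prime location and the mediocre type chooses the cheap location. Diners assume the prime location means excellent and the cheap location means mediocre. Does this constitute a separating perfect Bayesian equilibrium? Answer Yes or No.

No

Under these beliefs, the prime location earns price premium 25 and the cheap location earns price premium 14.
excellent: the prime location nets 25 − 5 = 20; the cheap location nets 14. excellent prefers the prime location.
mediocre: the prime location nets 25 − 10 = 15; the cheap location nets 14. mediocre would deviate to the prime location.
mediocre has a profitable deviation, so the profile is not an equilibrium.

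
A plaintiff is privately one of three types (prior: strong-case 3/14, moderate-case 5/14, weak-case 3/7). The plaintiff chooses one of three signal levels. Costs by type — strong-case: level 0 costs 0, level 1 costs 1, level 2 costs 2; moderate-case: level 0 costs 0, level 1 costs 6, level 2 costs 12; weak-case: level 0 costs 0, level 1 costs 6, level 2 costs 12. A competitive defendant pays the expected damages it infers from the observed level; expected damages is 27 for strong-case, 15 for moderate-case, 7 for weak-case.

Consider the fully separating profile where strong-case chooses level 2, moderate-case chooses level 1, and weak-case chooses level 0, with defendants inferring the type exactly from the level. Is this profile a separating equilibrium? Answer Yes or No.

Separating settlements: level 2 → 27, level 1 → 15, level 0 → 7.
strong-case (assigned level 2): level 0: 7 − 0 = 7; level 1: 15 − 1 = 14; level 2: 27 − 2 = 25. strong-case stays.
moderate-case (assigned level 1): level 0: 7 − 0 = 7; level 1: 15 − 6 = 9; level 2: 27 − 12 = 15. moderate-case prefers level 2.
weak-case (assigned level 0): level 0: 7 − 0 = 7; level 1: 15 − 6 = 9; level 2: 27 − 12 = 15. weak-case prefers level 2.
At least one type deviates; the separating profile fails.

No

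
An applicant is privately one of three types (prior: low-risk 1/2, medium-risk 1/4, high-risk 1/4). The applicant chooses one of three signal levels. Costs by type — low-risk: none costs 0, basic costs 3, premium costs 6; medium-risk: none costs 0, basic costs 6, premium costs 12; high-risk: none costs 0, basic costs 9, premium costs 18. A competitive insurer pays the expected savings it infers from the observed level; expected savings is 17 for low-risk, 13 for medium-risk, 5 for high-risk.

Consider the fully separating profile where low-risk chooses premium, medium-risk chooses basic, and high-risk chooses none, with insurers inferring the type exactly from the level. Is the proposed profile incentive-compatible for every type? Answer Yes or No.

Separating rebates: premium → 17, basic → 13, none → 5.
low-risk (assigned premium): none: 5 − 0 = 5; basic: 13 − 3 = 10; premium: 17 − 6 = 11. low-risk stays.
medium-risk (assigned basic): none: 5 − 0 = 5; basic: 13 − 6 = 7; premium: 17 − 12 = 5. medium-risk stays.
high-risk (assigned none): none: 5 − 0 = 5; basic: 13 − 9 = 4; premium: 17 − 18 = -1. high-risk stays.
Every type prefers its assigned level; separation holds.

Yes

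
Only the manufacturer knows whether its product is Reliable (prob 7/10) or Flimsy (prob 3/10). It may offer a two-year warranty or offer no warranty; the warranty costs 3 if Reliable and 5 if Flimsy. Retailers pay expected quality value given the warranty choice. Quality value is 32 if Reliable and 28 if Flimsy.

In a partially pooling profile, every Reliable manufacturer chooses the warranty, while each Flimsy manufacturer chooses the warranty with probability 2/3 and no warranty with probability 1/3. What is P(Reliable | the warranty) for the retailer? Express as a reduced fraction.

7/9

P(the warranty) = (7/10)·1 + (3/10)·(2/3) = 9/10.
By Bayes' rule, P(Reliable | the warranty) = (7/10) / (9/10) = 7/9.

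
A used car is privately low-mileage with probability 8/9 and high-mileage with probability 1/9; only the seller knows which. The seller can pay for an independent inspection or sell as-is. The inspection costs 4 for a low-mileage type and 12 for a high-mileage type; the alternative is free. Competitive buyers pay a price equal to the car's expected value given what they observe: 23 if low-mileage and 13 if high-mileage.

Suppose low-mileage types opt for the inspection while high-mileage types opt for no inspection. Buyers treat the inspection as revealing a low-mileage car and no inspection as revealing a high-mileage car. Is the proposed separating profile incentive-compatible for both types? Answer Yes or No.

Yes

Under these beliefs, the inspection earns price 23 and no inspection earns price 13.
low-mileage: the inspection nets 23 − 4 = 19; no inspection nets 13. low-mileage prefers the inspection.
high-mileage: the inspection nets 23 − 12 = 11; no inspection nets 13. high-mileage prefers no inspection.
Neither type deviates, so the separating profile is an equilibrium.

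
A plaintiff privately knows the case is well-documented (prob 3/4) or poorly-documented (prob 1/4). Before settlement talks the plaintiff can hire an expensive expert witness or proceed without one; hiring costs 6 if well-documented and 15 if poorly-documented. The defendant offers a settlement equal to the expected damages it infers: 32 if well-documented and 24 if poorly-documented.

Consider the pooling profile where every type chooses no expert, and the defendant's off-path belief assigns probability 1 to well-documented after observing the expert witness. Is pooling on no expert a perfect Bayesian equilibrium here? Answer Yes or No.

On path, the defendant holds the prior and pays 3/4·32 + 1/4·24 = 30. Off path (the expert witness), believing well-documented, it pays 32.
well-documented: no expert nets 30; the expert witness nets 32 − 6 = 26. well-documented stays.
poorly-documented: no expert nets 30; the expert witness nets 32 − 15 = 17. poorly-documented stays.
No type deviates, so pooling is sustained.

Yes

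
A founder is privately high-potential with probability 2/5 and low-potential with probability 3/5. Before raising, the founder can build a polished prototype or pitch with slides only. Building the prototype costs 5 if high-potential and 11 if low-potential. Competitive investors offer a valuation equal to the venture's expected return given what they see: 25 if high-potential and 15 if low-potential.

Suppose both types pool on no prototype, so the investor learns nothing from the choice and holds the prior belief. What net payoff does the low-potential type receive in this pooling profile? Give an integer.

Pooled valuation = 2/5·25 + 3/5·15 = 19.
low-potential pays no cost for no prototype, so net payoff = 19.

19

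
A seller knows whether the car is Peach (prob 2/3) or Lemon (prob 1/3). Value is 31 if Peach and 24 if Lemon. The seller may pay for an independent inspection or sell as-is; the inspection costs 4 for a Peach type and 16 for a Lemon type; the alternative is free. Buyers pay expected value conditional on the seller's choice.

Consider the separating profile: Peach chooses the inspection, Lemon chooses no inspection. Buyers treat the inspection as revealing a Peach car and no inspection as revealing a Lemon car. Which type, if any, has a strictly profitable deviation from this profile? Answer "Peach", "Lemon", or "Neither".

The inspection pays 31; no inspection pays 24.
Peach: assigned the inspection, nets 31 − 4 = 27; deviating to no inspection nets 24.
Lemon: assigned no inspection, nets 24; deviating to the inspection nets 31 − 16 = 15.
Both types strictly prefer their assigned action; no profitable deviation.

Neither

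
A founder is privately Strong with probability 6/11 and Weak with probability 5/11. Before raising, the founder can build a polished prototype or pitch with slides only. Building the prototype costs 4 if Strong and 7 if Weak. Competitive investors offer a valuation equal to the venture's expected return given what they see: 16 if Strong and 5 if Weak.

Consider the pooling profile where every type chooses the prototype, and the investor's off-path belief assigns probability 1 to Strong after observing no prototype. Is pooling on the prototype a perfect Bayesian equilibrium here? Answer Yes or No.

No

On path, the investor holds the prior and pays 6/11·16 + 5/11·5 = 11. Off path (no prototype), believing Strong, it pays 16.
Strong: the prototype nets 11 − 4 = 7; no prototype nets 16. Strong would deviate.
Weak: the prototype nets 11 − 7 = 4; no prototype nets 16. Weak would deviate.
A type deviates, so pooling fails.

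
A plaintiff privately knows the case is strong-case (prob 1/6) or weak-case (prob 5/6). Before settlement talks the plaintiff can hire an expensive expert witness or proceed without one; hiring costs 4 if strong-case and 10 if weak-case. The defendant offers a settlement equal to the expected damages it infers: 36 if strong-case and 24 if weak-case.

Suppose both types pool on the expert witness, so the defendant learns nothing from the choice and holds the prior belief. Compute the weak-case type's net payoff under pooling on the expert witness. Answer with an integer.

Pooled settlement = 1/6·36 + 5/6·24 = 26.
weak-case pays cost 10 for the expert witness, so net payoff = 26 − 10 = 16.

16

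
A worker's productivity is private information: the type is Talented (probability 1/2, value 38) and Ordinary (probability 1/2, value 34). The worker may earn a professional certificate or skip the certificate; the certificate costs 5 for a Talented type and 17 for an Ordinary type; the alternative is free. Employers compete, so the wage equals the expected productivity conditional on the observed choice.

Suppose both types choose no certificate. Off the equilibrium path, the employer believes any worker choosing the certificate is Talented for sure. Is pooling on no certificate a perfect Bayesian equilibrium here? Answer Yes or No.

Yes

On path, the employer holds the prior and pays 1/2·38 + 1/2·34 = 36. Off path (the certificate), believing Talented, it pays 38.
Talented: no certificate nets 36; the certificate nets 38 − 5 = 33. Talented stays.
Ordinary: no certificate nets 36; the certificate nets 38 − 17 = 21. Ordinary stays.
No type deviates, so pooling is sustained.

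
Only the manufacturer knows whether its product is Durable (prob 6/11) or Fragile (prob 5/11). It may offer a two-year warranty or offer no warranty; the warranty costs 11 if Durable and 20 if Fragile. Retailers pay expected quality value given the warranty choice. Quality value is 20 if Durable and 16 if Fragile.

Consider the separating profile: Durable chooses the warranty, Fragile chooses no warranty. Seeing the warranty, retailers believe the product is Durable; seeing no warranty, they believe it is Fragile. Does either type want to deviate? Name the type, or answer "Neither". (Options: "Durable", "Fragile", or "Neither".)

The warranty pays 20; no warranty pays 16.
Durable: assigned the warranty, nets 20 − 11 = 9; deviating to no warranty nets 16.
Fragile: assigned no warranty, nets 16; deviating to the warranty nets 20 − 20 = 0.
The Durable type gains 7 by deviating.

Durable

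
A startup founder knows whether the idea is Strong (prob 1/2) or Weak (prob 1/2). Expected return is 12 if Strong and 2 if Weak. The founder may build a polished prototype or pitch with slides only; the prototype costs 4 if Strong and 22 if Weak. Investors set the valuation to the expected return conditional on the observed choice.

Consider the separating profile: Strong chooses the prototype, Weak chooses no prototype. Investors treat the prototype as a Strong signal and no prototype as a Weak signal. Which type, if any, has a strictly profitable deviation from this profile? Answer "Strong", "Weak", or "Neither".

The prototype pays 12; no prototype pays 2.
Strong: assigned the prototype, nets 12 − 4 = 8; deviating to no prototype nets 2.
Weak: assigned no prototype, nets 2; deviating to the prototype nets 12 − 22 = -10.
Both types strictly prefer their assigned action; no profitable deviation.

Neither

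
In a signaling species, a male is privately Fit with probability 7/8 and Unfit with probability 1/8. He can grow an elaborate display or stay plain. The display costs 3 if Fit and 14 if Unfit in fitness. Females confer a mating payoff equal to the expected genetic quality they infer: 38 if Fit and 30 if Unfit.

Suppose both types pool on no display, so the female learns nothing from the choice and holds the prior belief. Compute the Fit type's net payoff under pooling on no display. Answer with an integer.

37

Pooled mating payoff = 7/8·38 + 1/8·30 = 37.
Fit pays no cost for no display, so net payoff = 37.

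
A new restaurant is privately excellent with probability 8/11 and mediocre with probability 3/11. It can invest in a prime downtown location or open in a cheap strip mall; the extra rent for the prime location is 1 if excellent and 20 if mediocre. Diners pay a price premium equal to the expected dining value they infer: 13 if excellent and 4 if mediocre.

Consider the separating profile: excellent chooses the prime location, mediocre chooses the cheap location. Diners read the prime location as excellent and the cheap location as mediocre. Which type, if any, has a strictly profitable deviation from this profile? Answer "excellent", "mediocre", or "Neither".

Neither

The prime location pays 13; the cheap location pays 4.
excellent: assigned the prime location, nets 13 − 1 = 12; deviating to the cheap location nets 4.
mediocre: assigned the cheap location, nets 4; deviating to the prime location nets 13 − 20 = -7.
Both types strictly prefer their assigned action; no profitable deviation.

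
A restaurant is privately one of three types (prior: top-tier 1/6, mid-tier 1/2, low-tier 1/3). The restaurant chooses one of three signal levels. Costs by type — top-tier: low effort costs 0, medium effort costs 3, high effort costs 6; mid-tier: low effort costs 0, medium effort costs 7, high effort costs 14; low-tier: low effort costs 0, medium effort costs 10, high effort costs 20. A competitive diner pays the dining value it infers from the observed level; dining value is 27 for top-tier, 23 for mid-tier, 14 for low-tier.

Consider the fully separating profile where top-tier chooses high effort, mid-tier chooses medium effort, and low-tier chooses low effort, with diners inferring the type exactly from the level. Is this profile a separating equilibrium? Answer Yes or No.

Separating price premiums: high effort → 27, medium effort → 23, low effort → 14.
top-tier (assigned high effort): low effort: 14 − 0 = 14; medium effort: 23 − 3 = 20; high effort: 27 − 6 = 21. top-tier stays.
mid-tier (assigned medium effort): low effort: 14 − 0 = 14; medium effort: 23 − 7 = 16; high effort: 27 − 14 = 13. mid-tier stays.
low-tier (assigned low effort): low effort: 14 − 0 = 14; medium effort: 23 − 10 = 13; high effort: 27 − 20 = 7. low-tier stays.
Every type prefers its assigned level; separation holds.

Yes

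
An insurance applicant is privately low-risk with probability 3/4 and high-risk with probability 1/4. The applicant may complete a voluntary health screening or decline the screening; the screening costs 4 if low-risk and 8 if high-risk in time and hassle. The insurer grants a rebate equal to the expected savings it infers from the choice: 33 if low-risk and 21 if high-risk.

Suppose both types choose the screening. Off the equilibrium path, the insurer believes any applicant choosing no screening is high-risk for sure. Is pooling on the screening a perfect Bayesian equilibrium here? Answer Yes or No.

Yes

On path, the insurer holds the prior and pays 3/4·33 + 1/4·21 = 30. Off path (no screening), believing high-risk, it pays 21.
low-risk: the screening nets 30 − 4 = 26; no screening nets 21. low-risk stays.
high-risk: the screening nets 30 − 8 = 22; no screening nets 21. high-risk stays.
No type deviates, so pooling is sustained.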